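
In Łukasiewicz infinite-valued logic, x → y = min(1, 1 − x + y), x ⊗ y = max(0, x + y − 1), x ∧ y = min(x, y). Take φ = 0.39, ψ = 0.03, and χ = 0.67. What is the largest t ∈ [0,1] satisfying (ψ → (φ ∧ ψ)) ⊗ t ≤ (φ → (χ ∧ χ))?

1.00

φ ∧ ψ = min(0.39, 0.03) = 0.03
ψ → (φ ∧ ψ) = min(1, 1 − 0.03 + 0.03) = min(1, 1.00) = 1.00
So the left factor is ψ → (φ ∧ ψ) = 1.00.
χ ∧ χ = min(0.67, 0.67) = 0.67
φ → (χ ∧ χ) = min(1, 1 − 0.39 + 0.67) = min(1, 1.28) = 1.00
So the right-hand bound is φ → (χ ∧ χ) = 1.00.
The residuum of the Łukasiewicz t-norm gives the supremum: min(1, 1 − 1.00 + 1.00).
1 − 1.00 + 1.00 = 1.00, so t = min(1, 1.00) = 1.00.
Check: 1.00 ⊗ 1.00 = max(0, 1.00) = 1.00 ≤ 1.00.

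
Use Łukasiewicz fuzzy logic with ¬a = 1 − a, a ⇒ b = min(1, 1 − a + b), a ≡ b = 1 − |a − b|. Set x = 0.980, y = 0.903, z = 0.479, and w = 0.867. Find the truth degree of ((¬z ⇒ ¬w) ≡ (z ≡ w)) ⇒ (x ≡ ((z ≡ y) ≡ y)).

¬z = 1 − 0.479 = 0.521
¬w = 1 − 0.867 = 0.133
¬z ⇒ ¬w = min(1, 1 − 0.521 + 0.133) = min(1, 0.612) = 0.612
z ≡ w = 1 − |0.479 − 0.867| = 1 − 0.388 = 0.612
(¬z ⇒ ¬w) ≡ (z ≡ w) = 1 − |0.612 − 0.612| = 1 − 0.000 = 1.000
z ≡ y = 1 − |0.479 − 0.903| = 1 − 0.424 = 0.576
(z ≡ y) ≡ y = 1 − |0.576 − 0.903| = 1 − 0.327 = 0.673
x ≡ ((z ≡ y) ≡ y) = 1 − |0.980 − 0.673| = 1 − 0.307 = 0.693
((¬z ⇒ ¬w) ≡ (z ≡ w)) ⇒ (x ≡ ((z ≡ y) ≡ y)) = min(1, 1 − 1.000 + 0.693) = min(1, 0.693) = 0.693

0.693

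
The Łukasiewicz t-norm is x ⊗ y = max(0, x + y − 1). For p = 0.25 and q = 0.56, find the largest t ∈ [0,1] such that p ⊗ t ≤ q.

1.00

The residuum of the Łukasiewicz t-norm gives the supremum: min(1, 1 − 0.25 + 0.56).
1 − 0.25 + 0.56 = 1.31, so t = min(1, 1.31) = 1.00.
Check: 0.25 ⊗ 1.00 = max(0, 0.25) = 0.25 ≤ 0.56.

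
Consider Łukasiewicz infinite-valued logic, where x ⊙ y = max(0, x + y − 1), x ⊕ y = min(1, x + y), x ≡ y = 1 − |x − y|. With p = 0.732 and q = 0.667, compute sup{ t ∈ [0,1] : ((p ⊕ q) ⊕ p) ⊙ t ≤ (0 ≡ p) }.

p ⊕ q = min(1, 0.732 + 0.667) = min(1, 1.399) = 1.000
(p ⊕ q) ⊕ p = min(1, 1.000 + 0.732) = min(1, 1.732) = 1.000
So the left factor is (p ⊕ q) ⊕ p = 1.000.
0 ≡ p = 1 − |0.000 − 0.732| = 1 − 0.732 = 0.268
So the right-hand bound is 0 ≡ p = 0.268.
The residuum of the Łukasiewicz t-norm gives the supremum: min(1, 1 − 1.000 + 0.268).
1 − 1.000 + 0.268 = 0.268, so t = min(1, 0.268) = 0.268.
Check: 1.000 ⊙ 0.268 = max(0, 0.268) = 0.268 ≤ 0.268.

0.268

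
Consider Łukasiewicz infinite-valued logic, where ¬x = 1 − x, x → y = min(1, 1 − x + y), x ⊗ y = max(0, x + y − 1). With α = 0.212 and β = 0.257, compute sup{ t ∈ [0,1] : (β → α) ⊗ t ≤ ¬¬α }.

0.257

β → α = min(1, 1 − 0.257 + 0.212) = min(1, 0.955) = 0.955
So the left factor is β → α = 0.955.
¬α = 1 − 0.212 = 0.788
¬¬α = 1 − 0.788 = 0.212
So the right-hand bound is ¬¬α = 0.212.
The residuum of the Łukasiewicz t-norm gives the supremum: min(1, 1 − 0.955 + 0.212).
1 − 0.955 + 0.212 = 0.257, so t = min(1, 0.257) = 0.257.
Check: 0.955 ⊗ 0.257 = max(0, 0.212) = 0.212 ≤ 0.212.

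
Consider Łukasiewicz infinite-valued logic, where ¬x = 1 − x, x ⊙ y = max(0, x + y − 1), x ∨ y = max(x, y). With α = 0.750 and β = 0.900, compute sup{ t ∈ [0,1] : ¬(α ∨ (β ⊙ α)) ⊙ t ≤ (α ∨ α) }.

β ⊙ α = max(0, 0.900 + 0.750 − 1) = max(0, 0.650) = 0.650
α ∨ (β ⊙ α) = max(0.750, 0.650) = 0.750
¬(α ∨ (β ⊙ α)) = 1 − 0.750 = 0.250
So the left factor is ¬(α ∨ (β ⊙ α)) = 0.250.
α ∨ α = max(0.750, 0.750) = 0.750
So the right-hand bound is α ∨ α = 0.750.
The residuum of the Łukasiewicz t-norm gives the supremum: min(1, 1 − 0.250 + 0.750).
1 − 0.250 + 0.750 = 1.500, so t = min(1, 1.500) = 1.000.
Check: 0.250 ⊙ 1.000 = max(0, 0.250) = 0.250 ≤ 0.750.

1.000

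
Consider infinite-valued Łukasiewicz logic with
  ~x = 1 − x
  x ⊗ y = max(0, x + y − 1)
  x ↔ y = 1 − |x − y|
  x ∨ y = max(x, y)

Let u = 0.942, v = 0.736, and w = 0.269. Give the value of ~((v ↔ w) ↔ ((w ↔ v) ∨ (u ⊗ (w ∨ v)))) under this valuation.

0.145

v ↔ w = 1 − |0.736 − 0.269| = 1 − 0.467 = 0.533
w ↔ v = 1 − |0.269 − 0.736| = 1 − 0.467 = 0.533
w ∨ v = max(0.269, 0.736) = 0.736
u ⊗ (w ∨ v) = max(0, 0.942 + 0.736 − 1) = max(0, 0.678) = 0.678
(w ↔ v) ∨ (u ⊗ (w ∨ v)) = max(0.533, 0.678) = 0.678
(v ↔ w) ↔ ((w ↔ v) ∨ (u ⊗ (w ∨ v))) = 1 − |0.533 − 0.678| = 1 − 0.145 = 0.855
~((v ↔ w) ↔ ((w ↔ v) ∨ (u ⊗ (w ∨ v)))) = 1 − 0.855 = 0.145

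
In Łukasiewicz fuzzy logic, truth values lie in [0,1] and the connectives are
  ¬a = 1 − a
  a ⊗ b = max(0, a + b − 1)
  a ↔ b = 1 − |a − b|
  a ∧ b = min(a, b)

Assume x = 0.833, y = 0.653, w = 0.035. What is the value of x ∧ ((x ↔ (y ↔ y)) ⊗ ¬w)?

y ↔ y = 1 − |0.653 − 0.653| = 1 − 0.000 = 1.000
x ↔ (y ↔ y) = 1 − |0.833 − 1.000| = 1 − 0.167 = 0.833
¬w = 1 − 0.035 = 0.965
(x ↔ (y ↔ y)) ⊗ ¬w = max(0, 0.833 + 0.965 − 1) = max(0, 0.798) = 0.798
x ∧ ((x ↔ (y ↔ y)) ⊗ ¬w) = min(0.833, 0.798) = 0.798

0.798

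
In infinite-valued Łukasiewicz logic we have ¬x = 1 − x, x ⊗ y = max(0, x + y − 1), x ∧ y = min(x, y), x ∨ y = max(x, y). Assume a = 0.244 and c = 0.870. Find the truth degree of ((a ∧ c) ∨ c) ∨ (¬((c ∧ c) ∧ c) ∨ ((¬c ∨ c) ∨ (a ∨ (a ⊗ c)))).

0.870

a ∧ c = min(0.244, 0.870) = 0.244
(a ∧ c) ∨ c = max(0.244, 0.870) = 0.870
c ∧ c = min(0.870, 0.870) = 0.870
(c ∧ c) ∧ c = min(0.870, 0.870) = 0.870
¬((c ∧ c) ∧ c) = 1 − 0.870 = 0.130
¬c = 1 − 0.870 = 0.130
¬c ∨ c = max(0.130, 0.870) = 0.870
a ⊗ c = max(0, 0.244 + 0.870 − 1) = max(0, 0.114) = 0.114
a ∨ (a ⊗ c) = max(0.244, 0.114) = 0.244
(¬c ∨ c) ∨ (a ∨ (a ⊗ c)) = max(0.870, 0.244) = 0.870
¬((c ∧ c) ∧ c) ∨ ((¬c ∨ c) ∨ (a ∨ (a ⊗ c))) = max(0.130, 0.870) = 0.870
((a ∧ c) ∨ c) ∨ (¬((c ∧ c) ∧ c) ∨ ((¬c ∨ c) ∨ (a ∨ (a ⊗ c)))) = max(0.870, 0.870) = 0.870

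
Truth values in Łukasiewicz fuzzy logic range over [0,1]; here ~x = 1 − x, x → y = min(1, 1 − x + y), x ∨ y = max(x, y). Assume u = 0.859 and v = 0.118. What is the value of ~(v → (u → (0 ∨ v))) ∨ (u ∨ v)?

0 ∨ v = max(0.000, 0.118) = 0.118
u → (0 ∨ v) = min(1, 1 − 0.859 + 0.118) = min(1, 0.259) = 0.259
v → (u → (0 ∨ v)) = min(1, 1 − 0.118 + 0.259) = min(1, 1.141) = 1.000
~(v → (u → (0 ∨ v))) = 1 − 1.000 = 0.000
u ∨ v = max(0.859, 0.118) = 0.859
~(v → (u → (0 ∨ v))) ∨ (u ∨ v) = max(0.000, 0.859) = 0.859

0.859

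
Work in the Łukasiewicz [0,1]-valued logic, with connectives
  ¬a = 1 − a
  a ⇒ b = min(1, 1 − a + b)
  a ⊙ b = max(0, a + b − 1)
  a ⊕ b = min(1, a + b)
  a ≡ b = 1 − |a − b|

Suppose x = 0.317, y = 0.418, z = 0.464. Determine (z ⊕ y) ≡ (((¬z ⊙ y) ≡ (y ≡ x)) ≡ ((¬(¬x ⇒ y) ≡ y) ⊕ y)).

z ⊕ y = min(1, 0.464 + 0.418) = min(1, 0.882) = 0.882
¬z = 1 − 0.464 = 0.536
¬z ⊙ y = max(0, 0.536 + 0.418 − 1) = max(0, -0.046) = 0.000
y ≡ x = 1 − |0.418 − 0.317| = 1 − 0.101 = 0.899
(¬z ⊙ y) ≡ (y ≡ x) = 1 − |0.000 − 0.899| = 1 − 0.899 = 0.101
¬x = 1 − 0.317 = 0.683
¬x ⇒ y = min(1, 1 − 0.683 + 0.418) = min(1, 0.735) = 0.735
¬(¬x ⇒ y) = 1 − 0.735 = 0.265
¬(¬x ⇒ y) ≡ y = 1 − |0.265 − 0.418| = 1 − 0.153 = 0.847
(¬(¬x ⇒ y) ≡ y) ⊕ y = min(1, 0.847 + 0.418) = min(1, 1.265) = 1.000
((¬z ⊙ y) ≡ (y ≡ x)) ≡ ((¬(¬x ⇒ y) ≡ y) ⊕ y) = 1 − |0.101 − 1.000| = 1 − 0.899 = 0.101
(z ⊕ y) ≡ (((¬z ⊙ y) ≡ (y ≡ x)) ≡ ((¬(¬x ⇒ y) ≡ y) ⊕ y)) = 1 − |0.882 − 0.101| = 1 − 0.781 = 0.219

0.219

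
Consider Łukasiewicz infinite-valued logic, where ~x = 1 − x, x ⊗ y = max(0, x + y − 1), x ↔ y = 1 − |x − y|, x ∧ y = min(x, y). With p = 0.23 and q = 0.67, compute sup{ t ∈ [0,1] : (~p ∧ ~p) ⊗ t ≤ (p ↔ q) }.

~p = 1 − 0.23 = 0.77
~p ∧ ~p = min(0.77, 0.77) = 0.77
So the left factor is ~p ∧ ~p = 0.77.
p ↔ q = 1 − |0.23 − 0.67| = 1 − 0.44 = 0.56
So the right-hand bound is p ↔ q = 0.56.
The residuum of the Łukasiewicz t-norm gives the supremum: min(1, 1 − 0.77 + 0.56).
1 − 0.77 + 0.56 = 0.79, so t = min(1, 0.79) = 0.79.
Check: 0.77 ⊗ 0.79 = max(0, 0.56) = 0.56 ≤ 0.56.

0.79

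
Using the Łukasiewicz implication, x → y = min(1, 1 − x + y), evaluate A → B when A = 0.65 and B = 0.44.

A → B = min(1, 1 − 0.65 + 0.44) = min(1, 0.79) = 0.79
For comparison, the Gödel implication (1 if x ≤ y else y) would give 0.44.

0.79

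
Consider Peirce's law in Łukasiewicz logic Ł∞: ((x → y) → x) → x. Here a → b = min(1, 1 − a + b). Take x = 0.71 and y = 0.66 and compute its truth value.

x → y = min(1, 1 − 0.71 + 0.66) = min(1, 0.95) = 0.95
(x → y) → x = min(1, 1 − 0.95 + 0.71) = min(1, 0.76) = 0.76
((x → y) → x) → x = min(1, 1 − 0.76 + 0.71) = min(1, 0.95) = 0.95
(The value 0.95 < 1 shows this instance is not satisfied; not a Ł∞-tautology in general.)

0.95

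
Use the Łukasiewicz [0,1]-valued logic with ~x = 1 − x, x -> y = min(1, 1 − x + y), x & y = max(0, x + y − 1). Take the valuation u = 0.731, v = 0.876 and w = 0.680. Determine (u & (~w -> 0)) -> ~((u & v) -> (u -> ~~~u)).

0.658

~w = 1 − 0.680 = 0.320
~w -> 0 = min(1, 1 − 0.320 + 0.000) = min(1, 0.680) = 0.680
u & (~w -> 0) = max(0, 0.731 + 0.680 − 1) = max(0, 0.411) = 0.411
u & v = max(0, 0.731 + 0.876 − 1) = max(0, 0.607) = 0.607
~u = 1 − 0.731 = 0.269
~~u = 1 − 0.269 = 0.731
~~~u = 1 − 0.731 = 0.269
u -> ~~~u = min(1, 1 − 0.731 + 0.269) = min(1, 0.538) = 0.538
(u & v) -> (u -> ~~~u) = min(1, 1 − 0.607 + 0.538) = min(1, 0.931) = 0.931
~((u & v) -> (u -> ~~~u)) = 1 − 0.931 = 0.069
(u & (~w -> 0)) -> ~((u & v) -> (u -> ~~~u)) = min(1, 1 − 0.411 + 0.069) = min(1, 0.658) = 0.658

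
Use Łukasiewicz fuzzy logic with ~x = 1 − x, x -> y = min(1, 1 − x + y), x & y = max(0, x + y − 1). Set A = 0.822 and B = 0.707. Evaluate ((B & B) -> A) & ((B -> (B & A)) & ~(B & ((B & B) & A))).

0.822

B & B = max(0, 0.707 + 0.707 − 1) = max(0, 0.414) = 0.414
(B & B) -> A = min(1, 1 − 0.414 + 0.822) = min(1, 1.408) = 1.000
B & A = max(0, 0.707 + 0.822 − 1) = max(0, 0.529) = 0.529
B -> (B & A) = min(1, 1 − 0.707 + 0.529) = min(1, 0.822) = 0.822
(B & B) & A = max(0, 0.414 + 0.822 − 1) = max(0, 0.236) = 0.236
B & ((B & B) & A) = max(0, 0.707 + 0.236 − 1) = max(0, -0.057) = 0.000
~(B & ((B & B) & A)) = 1 − 0.000 = 1.000
(B -> (B & A)) & ~(B & ((B & B) & A)) = max(0, 0.822 + 1.000 − 1) = max(0, 0.822) = 0.822
((B & B) -> A) & ((B -> (B & A)) & ~(B & ((B & B) & A))) = max(0, 1.000 + 0.822 − 1) = max(0, 0.822) = 0.822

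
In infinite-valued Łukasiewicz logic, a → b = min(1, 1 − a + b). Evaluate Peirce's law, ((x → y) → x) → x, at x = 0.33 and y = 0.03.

0.70

x → y = min(1, 1 − 0.33 + 0.03) = min(1, 0.70) = 0.70
(x → y) → x = min(1, 1 − 0.70 + 0.33) = min(1, 0.63) = 0.63
((x → y) → x) → x = min(1, 1 − 0.63 + 0.33) = min(1, 0.70) = 0.70
(The value 0.70 < 1 shows this instance is not satisfied; not a Ł∞-tautology in general.)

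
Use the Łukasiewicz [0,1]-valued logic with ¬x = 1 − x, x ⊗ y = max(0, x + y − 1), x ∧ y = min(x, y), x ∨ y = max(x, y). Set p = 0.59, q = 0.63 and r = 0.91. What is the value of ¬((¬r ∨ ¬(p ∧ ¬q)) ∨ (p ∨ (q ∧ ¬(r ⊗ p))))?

¬r = 1 − 0.91 = 0.09
¬q = 1 − 0.63 = 0.37
p ∧ ¬q = min(0.59, 0.37) = 0.37
¬(p ∧ ¬q) = 1 − 0.37 = 0.63
¬r ∨ ¬(p ∧ ¬q) = max(0.09, 0.63) = 0.63
r ⊗ p = max(0, 0.91 + 0.59 − 1) = max(0, 0.50) = 0.50
¬(r ⊗ p) = 1 − 0.50 = 0.50
q ∧ ¬(r ⊗ p) = min(0.63, 0.50) = 0.50
p ∨ (q ∧ ¬(r ⊗ p)) = max(0.59, 0.50) = 0.59
(¬r ∨ ¬(p ∧ ¬q)) ∨ (p ∨ (q ∧ ¬(r ⊗ p))) = max(0.63, 0.59) = 0.63
¬((¬r ∨ ¬(p ∧ ¬q)) ∨ (p ∨ (q ∧ ¬(r ⊗ p)))) = 1 − 0.63 = 0.37

0.37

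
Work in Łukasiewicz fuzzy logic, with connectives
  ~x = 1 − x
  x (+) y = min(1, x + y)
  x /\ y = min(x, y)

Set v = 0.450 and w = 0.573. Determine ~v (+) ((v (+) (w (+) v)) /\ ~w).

~v = 1 − 0.450 = 0.550
w (+) v = min(1, 0.573 + 0.450) = min(1, 1.023) = 1.000
v (+) (w (+) v) = min(1, 0.450 + 1.000) = min(1, 1.450) = 1.000
~w = 1 − 0.573 = 0.427
(v (+) (w (+) v)) /\ ~w = min(1.000, 0.427) = 0.427
~v (+) ((v (+) (w (+) v)) /\ ~w) = min(1, 0.550 + 0.427) = min(1, 0.977) = 0.977

0.977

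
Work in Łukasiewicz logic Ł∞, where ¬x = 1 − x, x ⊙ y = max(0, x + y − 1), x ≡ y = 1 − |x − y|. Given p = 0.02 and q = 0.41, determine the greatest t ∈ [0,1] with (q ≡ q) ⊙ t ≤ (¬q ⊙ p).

0.00

q ≡ q = 1 − |0.41 − 0.41| = 1 − 0.00 = 1.00
So the left factor is q ≡ q = 1.00.
¬q = 1 − 0.41 = 0.59
¬q ⊙ p = max(0, 0.59 + 0.02 − 1) = max(0, -0.39) = 0.00
So the right-hand bound is ¬q ⊙ p = 0.00.
The residuum of the Łukasiewicz t-norm gives the supremum: min(1, 1 − 1.00 + 0.00).
1 − 1.00 + 0.00 = 0.00, so t = min(1, 0.00) = 0.00.
Check: 1.00 ⊙ 0.00 = max(0, 0.00) = 0.00 ≤ 0.00.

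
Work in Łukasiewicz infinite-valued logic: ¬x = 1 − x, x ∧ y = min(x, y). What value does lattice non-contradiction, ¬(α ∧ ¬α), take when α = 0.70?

¬α = 1 − 0.70 = 0.30
α ∧ ¬α = min(0.70, 0.30) = 0.30
¬(α ∧ ¬α) = 1 − 0.30 = 0.70
(The value 0.70 < 1 shows this instance is not satisfied; not a Ł∞-tautology — its value is 1 − min(a, 1−a).)

0.70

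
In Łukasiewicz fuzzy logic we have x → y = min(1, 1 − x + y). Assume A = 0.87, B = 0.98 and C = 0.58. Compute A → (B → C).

0.73

B → C = min(1, 1 − 0.98 + 0.58) = min(1, 0.60) = 0.60
A → (B → C) = min(1, 1 − 0.87 + 0.60) = min(1, 0.73) = 0.73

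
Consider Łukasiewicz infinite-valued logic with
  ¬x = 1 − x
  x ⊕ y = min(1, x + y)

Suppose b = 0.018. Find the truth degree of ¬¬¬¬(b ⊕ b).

b ⊕ b = min(1, 0.018 + 0.018) = min(1, 0.036) = 0.036
¬(b ⊕ b) = 1 − 0.036 = 0.964
¬¬(b ⊕ b) = 1 − 0.964 = 0.036
¬¬¬(b ⊕ b) = 1 − 0.036 = 0.964
¬¬¬¬(b ⊕ b) = 1 − 0.964 = 0.036

0.036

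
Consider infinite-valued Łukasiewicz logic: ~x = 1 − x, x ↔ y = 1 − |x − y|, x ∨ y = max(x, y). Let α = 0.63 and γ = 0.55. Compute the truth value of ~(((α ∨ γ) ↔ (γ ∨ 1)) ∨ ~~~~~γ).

0.37

α ∨ γ = max(0.63, 0.55) = 0.63
γ ∨ 1 = max(0.55, 1.00) = 1.00
(α ∨ γ) ↔ (γ ∨ 1) = 1 − |0.63 − 1.00| = 1 − 0.37 = 0.63
~γ = 1 − 0.55 = 0.45
~~γ = 1 − 0.45 = 0.55
~~~γ = 1 − 0.55 = 0.45
~~~~γ = 1 − 0.45 = 0.55
~~~~~γ = 1 − 0.55 = 0.45
((α ∨ γ) ↔ (γ ∨ 1)) ∨ ~~~~~γ = max(0.63, 0.45) = 0.63
~(((α ∨ γ) ↔ (γ ∨ 1)) ∨ ~~~~~γ) = 1 − 0.63 = 0.37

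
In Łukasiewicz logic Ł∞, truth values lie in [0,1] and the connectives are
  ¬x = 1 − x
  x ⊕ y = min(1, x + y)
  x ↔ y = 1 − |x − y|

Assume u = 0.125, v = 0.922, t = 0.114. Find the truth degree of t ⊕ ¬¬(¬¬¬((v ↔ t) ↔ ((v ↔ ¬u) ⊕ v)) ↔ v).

v ↔ t = 1 − |0.922 − 0.114| = 1 − 0.808 = 0.192
¬u = 1 − 0.125 = 0.875
v ↔ ¬u = 1 − |0.922 − 0.875| = 1 − 0.047 = 0.953
(v ↔ ¬u) ⊕ v = min(1, 0.953 + 0.922) = min(1, 1.875) = 1.000
(v ↔ t) ↔ ((v ↔ ¬u) ⊕ v) = 1 − |0.192 − 1.000| = 1 − 0.808 = 0.192
¬((v ↔ t) ↔ ((v ↔ ¬u) ⊕ v)) = 1 − 0.192 = 0.808
¬¬((v ↔ t) ↔ ((v ↔ ¬u) ⊕ v)) = 1 − 0.808 = 0.192
¬¬¬((v ↔ t) ↔ ((v ↔ ¬u) ⊕ v)) = 1 − 0.192 = 0.808
¬¬¬((v ↔ t) ↔ ((v ↔ ¬u) ⊕ v)) ↔ v = 1 − |0.808 − 0.922| = 1 − 0.114 = 0.886
¬(¬¬¬((v ↔ t) ↔ ((v ↔ ¬u) ⊕ v)) ↔ v) = 1 − 0.886 = 0.114
¬¬(¬¬¬((v ↔ t) ↔ ((v ↔ ¬u) ⊕ v)) ↔ v) = 1 − 0.114 = 0.886
t ⊕ ¬¬(¬¬¬((v ↔ t) ↔ ((v ↔ ¬u) ⊕ v)) ↔ v) = min(1, 0.114 + 0.886) = min(1, 1.000) = 1.000

1.000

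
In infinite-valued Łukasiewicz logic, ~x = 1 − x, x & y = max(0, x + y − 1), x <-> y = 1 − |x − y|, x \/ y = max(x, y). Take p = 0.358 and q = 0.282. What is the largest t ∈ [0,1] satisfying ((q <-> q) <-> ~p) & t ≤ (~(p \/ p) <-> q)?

q <-> q = 1 − |0.282 − 0.282| = 1 − 0.000 = 1.000
~p = 1 − 0.358 = 0.642
(q <-> q) <-> ~p = 1 − |1.000 − 0.642| = 1 − 0.358 = 0.642
So the left factor is (q <-> q) <-> ~p = 0.642.
p \/ p = max(0.358, 0.358) = 0.358
~(p \/ p) = 1 − 0.358 = 0.642
~(p \/ p) <-> q = 1 − |0.642 − 0.282| = 1 − 0.360 = 0.640
So the right-hand bound is ~(p \/ p) <-> q = 0.640.
The residuum of the Łukasiewicz t-norm gives the supremum: min(1, 1 − 0.642 + 0.640).
1 − 0.642 + 0.640 = 0.998, so t = min(1, 0.998) = 0.998.
Check: 0.642 & 0.998 = max(0, 0.640) = 0.640 ≤ 0.640.

0.998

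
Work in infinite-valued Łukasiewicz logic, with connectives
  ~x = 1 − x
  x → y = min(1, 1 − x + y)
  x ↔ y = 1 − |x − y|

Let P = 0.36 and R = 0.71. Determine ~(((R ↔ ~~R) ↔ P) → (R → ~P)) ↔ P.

~R = 1 − 0.71 = 0.29
~~R = 1 − 0.29 = 0.71
R ↔ ~~R = 1 − |0.71 − 0.71| = 1 − 0.00 = 1.00
(R ↔ ~~R) ↔ P = 1 − |1.00 − 0.36| = 1 − 0.64 = 0.36
~P = 1 − 0.36 = 0.64
R → ~P = min(1, 1 − 0.71 + 0.64) = min(1, 0.93) = 0.93
((R ↔ ~~R) ↔ P) → (R → ~P) = min(1, 1 − 0.36 + 0.93) = min(1, 1.57) = 1.00
~(((R ↔ ~~R) ↔ P) → (R → ~P)) = 1 − 1.00 = 0.00
~(((R ↔ ~~R) ↔ P) → (R → ~P)) ↔ P = 1 − |0.00 − 0.36| = 1 − 0.36 = 0.64

0.64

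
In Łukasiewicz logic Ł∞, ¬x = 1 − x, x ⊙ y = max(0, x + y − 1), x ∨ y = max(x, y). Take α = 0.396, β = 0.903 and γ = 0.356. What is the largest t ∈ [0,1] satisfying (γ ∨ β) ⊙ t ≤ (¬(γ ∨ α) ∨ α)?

0.701

γ ∨ β = max(0.356, 0.903) = 0.903
So the left factor is γ ∨ β = 0.903.
γ ∨ α = max(0.356, 0.396) = 0.396
¬(γ ∨ α) = 1 − 0.396 = 0.604
¬(γ ∨ α) ∨ α = max(0.604, 0.396) = 0.604
So the right-hand bound is ¬(γ ∨ α) ∨ α = 0.604.
The residuum of the Łukasiewicz t-norm gives the supremum: min(1, 1 − 0.903 + 0.604).
1 − 0.903 + 0.604 = 0.701, so t = min(1, 0.701) = 0.701.
Check: 0.903 ⊙ 0.701 = max(0, 0.604) = 0.604 ≤ 0.604.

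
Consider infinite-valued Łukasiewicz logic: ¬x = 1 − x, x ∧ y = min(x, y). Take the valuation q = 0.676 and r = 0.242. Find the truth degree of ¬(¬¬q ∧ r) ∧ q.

0.676

¬q = 1 − 0.676 = 0.324
¬¬q = 1 − 0.324 = 0.676
¬¬q ∧ r = min(0.676, 0.242) = 0.242
¬(¬¬q ∧ r) = 1 − 0.242 = 0.758
¬(¬¬q ∧ r) ∧ q = min(0.758, 0.676) = 0.676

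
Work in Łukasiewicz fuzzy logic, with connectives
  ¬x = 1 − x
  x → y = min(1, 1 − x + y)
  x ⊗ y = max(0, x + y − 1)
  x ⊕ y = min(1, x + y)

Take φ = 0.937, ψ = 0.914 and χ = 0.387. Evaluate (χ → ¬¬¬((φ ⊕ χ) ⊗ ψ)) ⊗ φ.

0.636

φ ⊕ χ = min(1, 0.937 + 0.387) = min(1, 1.324) = 1.000
(φ ⊕ χ) ⊗ ψ = max(0, 1.000 + 0.914 − 1) = max(0, 0.914) = 0.914
¬((φ ⊕ χ) ⊗ ψ) = 1 − 0.914 = 0.086
¬¬((φ ⊕ χ) ⊗ ψ) = 1 − 0.086 = 0.914
¬¬¬((φ ⊕ χ) ⊗ ψ) = 1 − 0.914 = 0.086
χ → ¬¬¬((φ ⊕ χ) ⊗ ψ) = min(1, 1 − 0.387 + 0.086) = min(1, 0.699) = 0.699
(χ → ¬¬¬((φ ⊕ χ) ⊗ ψ)) ⊗ φ = max(0, 0.699 + 0.937 − 1) = max(0, 0.636) = 0.636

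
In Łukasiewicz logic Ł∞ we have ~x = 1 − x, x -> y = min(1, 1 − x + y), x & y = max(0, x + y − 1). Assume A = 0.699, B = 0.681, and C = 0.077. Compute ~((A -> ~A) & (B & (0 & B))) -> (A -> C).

~A = 1 − 0.699 = 0.301
A -> ~A = min(1, 1 − 0.699 + 0.301) = min(1, 0.602) = 0.602
0 & B = max(0, 0.000 + 0.681 − 1) = max(0, -0.319) = 0.000
B & (0 & B) = max(0, 0.681 + 0.000 − 1) = max(0, -0.319) = 0.000
(A -> ~A) & (B & (0 & B)) = max(0, 0.602 + 0.000 − 1) = max(0, -0.398) = 0.000
~((A -> ~A) & (B & (0 & B))) = 1 − 0.000 = 1.000
A -> C = min(1, 1 − 0.699 + 0.077) = min(1, 0.378) = 0.378
~((A -> ~A) & (B & (0 & B))) -> (A -> C) = min(1, 1 − 1.000 + 0.378) = min(1, 0.378) = 0.378

0.378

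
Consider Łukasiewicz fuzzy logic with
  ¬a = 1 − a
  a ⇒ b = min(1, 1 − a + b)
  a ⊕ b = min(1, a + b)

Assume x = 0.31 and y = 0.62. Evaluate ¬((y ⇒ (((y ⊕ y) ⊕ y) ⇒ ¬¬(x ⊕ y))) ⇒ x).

0.69

y ⊕ y = min(1, 0.62 + 0.62) = min(1, 1.24) = 1.00
(y ⊕ y) ⊕ y = min(1, 1.00 + 0.62) = min(1, 1.62) = 1.00
x ⊕ y = min(1, 0.31 + 0.62) = min(1, 0.93) = 0.93
¬(x ⊕ y) = 1 − 0.93 = 0.07
¬¬(x ⊕ y) = 1 − 0.07 = 0.93
((y ⊕ y) ⊕ y) ⇒ ¬¬(x ⊕ y) = min(1, 1 − 1.00 + 0.93) = min(1, 0.93) = 0.93
y ⇒ (((y ⊕ y) ⊕ y) ⇒ ¬¬(x ⊕ y)) = min(1, 1 − 0.62 + 0.93) = min(1, 1.31) = 1.00
(y ⇒ (((y ⊕ y) ⊕ y) ⇒ ¬¬(x ⊕ y))) ⇒ x = min(1, 1 − 1.00 + 0.31) = min(1, 0.31) = 0.31
¬((y ⇒ (((y ⊕ y) ⊕ y) ⇒ ¬¬(x ⊕ y))) ⇒ x) = 1 − 0.31 = 0.69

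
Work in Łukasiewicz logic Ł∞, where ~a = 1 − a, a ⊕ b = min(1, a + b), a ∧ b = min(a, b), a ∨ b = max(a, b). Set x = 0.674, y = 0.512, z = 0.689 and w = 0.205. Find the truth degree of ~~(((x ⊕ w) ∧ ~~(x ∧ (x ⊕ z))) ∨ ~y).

x ⊕ w = min(1, 0.674 + 0.205) = min(1, 0.879) = 0.879
x ⊕ z = min(1, 0.674 + 0.689) = min(1, 1.363) = 1.000
x ∧ (x ⊕ z) = min(0.674, 1.000) = 0.674
~(x ∧ (x ⊕ z)) = 1 − 0.674 = 0.326
~~(x ∧ (x ⊕ z)) = 1 − 0.326 = 0.674
(x ⊕ w) ∧ ~~(x ∧ (x ⊕ z)) = min(0.879, 0.674) = 0.674
~y = 1 − 0.512 = 0.488
((x ⊕ w) ∧ ~~(x ∧ (x ⊕ z))) ∨ ~y = max(0.674, 0.488) = 0.674
~(((x ⊕ w) ∧ ~~(x ∧ (x ⊕ z))) ∨ ~y) = 1 − 0.674 = 0.326
~~(((x ⊕ w) ∧ ~~(x ∧ (x ⊕ z))) ∨ ~y) = 1 − 0.326 = 0.674

0.674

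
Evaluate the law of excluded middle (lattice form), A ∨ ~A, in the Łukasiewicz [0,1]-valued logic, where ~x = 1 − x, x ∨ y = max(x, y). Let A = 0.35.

~A = 1 − 0.35 = 0.65
A ∨ ~A = max(0.35, 0.65) = 0.65
(The value 0.65 < 1 shows this instance is not satisfied; not a Ł∞-tautology — its value is max(a, 1−a).)

0.65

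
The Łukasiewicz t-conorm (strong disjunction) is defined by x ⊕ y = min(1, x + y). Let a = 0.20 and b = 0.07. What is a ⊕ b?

0.27

a ⊕ b = min(1, 0.20 + 0.07) = min(1, 0.27) = 0.27
For comparison, the Gödel t-conorm max(x, y) would give 0.20.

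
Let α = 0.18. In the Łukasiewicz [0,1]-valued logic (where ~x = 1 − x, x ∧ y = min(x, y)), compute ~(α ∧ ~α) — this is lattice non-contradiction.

0.82

~α = 1 − 0.18 = 0.82
α ∧ ~α = min(0.18, 0.82) = 0.18
~(α ∧ ~α) = 1 − 0.18 = 0.82
(The value 0.82 < 1 shows this instance is not satisfied; not a Ł∞-tautology — its value is 1 − min(a, 1−a).)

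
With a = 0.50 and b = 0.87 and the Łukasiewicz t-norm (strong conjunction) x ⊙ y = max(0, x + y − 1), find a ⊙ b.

0.37

a ⊙ b = max(0, 0.50 + 0.87 − 1) = max(0, 0.37) = 0.37
For comparison, the Gödel (minimum) t-norm min(x, y) would give 0.50.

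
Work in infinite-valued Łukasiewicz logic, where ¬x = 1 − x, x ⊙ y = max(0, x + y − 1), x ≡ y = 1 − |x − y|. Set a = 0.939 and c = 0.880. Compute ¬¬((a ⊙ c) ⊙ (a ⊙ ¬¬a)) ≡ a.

0.758

a ⊙ c = max(0, 0.939 + 0.880 − 1) = max(0, 0.819) = 0.819
¬a = 1 − 0.939 = 0.061
¬¬a = 1 − 0.061 = 0.939
a ⊙ ¬¬a = max(0, 0.939 + 0.939 − 1) = max(0, 0.878) = 0.878
(a ⊙ c) ⊙ (a ⊙ ¬¬a) = max(0, 0.819 + 0.878 − 1) = max(0, 0.697) = 0.697
¬((a ⊙ c) ⊙ (a ⊙ ¬¬a)) = 1 − 0.697 = 0.303
¬¬((a ⊙ c) ⊙ (a ⊙ ¬¬a)) = 1 − 0.303 = 0.697
¬¬((a ⊙ c) ⊙ (a ⊙ ¬¬a)) ≡ a = 1 − |0.697 − 0.939| = 1 − 0.242 = 0.758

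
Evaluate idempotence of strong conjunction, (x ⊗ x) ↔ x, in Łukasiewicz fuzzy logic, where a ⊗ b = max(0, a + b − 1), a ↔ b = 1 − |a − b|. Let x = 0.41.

x ⊗ x = max(0, 0.41 + 0.41 − 1) = max(0, -0.18) = 0.00
(x ⊗ x) ↔ x = 1 − |0.00 − 0.41| = 1 − 0.41 = 0.59
(The value 0.59 < 1 shows this instance is not satisfied; fails in Ł∞ since a ⊗ a = max(0, 2a−1) ≠ a in general.)

0.59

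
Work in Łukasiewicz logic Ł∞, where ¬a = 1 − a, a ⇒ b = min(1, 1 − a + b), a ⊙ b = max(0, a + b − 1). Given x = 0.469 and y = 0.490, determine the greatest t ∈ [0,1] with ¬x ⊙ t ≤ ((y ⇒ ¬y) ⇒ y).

0.959

¬x = 1 − 0.469 = 0.531
So the left factor is ¬x = 0.531.
¬y = 1 − 0.490 = 0.510
y ⇒ ¬y = min(1, 1 − 0.490 + 0.510) = min(1, 1.020) = 1.000
(y ⇒ ¬y) ⇒ y = min(1, 1 − 1.000 + 0.490) = min(1, 0.490) = 0.490
So the right-hand bound is (y ⇒ ¬y) ⇒ y = 0.490.
The residuum of the Łukasiewicz t-norm gives the supremum: min(1, 1 − 0.531 + 0.490).
1 − 0.531 + 0.490 = 0.959, so t = min(1, 0.959) = 0.959.
Check: 0.531 ⊙ 0.959 = max(0, 0.490) = 0.490 ≤ 0.490.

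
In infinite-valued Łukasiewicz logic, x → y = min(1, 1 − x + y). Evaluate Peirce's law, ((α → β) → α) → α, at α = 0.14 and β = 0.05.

0.91

α → β = min(1, 1 − 0.14 + 0.05) = min(1, 0.91) = 0.91
(α → β) → α = min(1, 1 − 0.91 + 0.14) = min(1, 0.23) = 0.23
((α → β) → α) → α = min(1, 1 − 0.23 + 0.14) = min(1, 0.91) = 0.91
(The value 0.91 < 1 shows this instance is not satisfied; not a Ł∞-tautology in general.)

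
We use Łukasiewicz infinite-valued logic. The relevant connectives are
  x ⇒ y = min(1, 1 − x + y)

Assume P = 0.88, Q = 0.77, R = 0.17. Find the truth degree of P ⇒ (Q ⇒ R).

Q ⇒ R = min(1, 1 − 0.77 + 0.17) = min(1, 0.40) = 0.40
P ⇒ (Q ⇒ R) = min(1, 1 − 0.88 + 0.40) = min(1, 0.52) = 0.52

0.52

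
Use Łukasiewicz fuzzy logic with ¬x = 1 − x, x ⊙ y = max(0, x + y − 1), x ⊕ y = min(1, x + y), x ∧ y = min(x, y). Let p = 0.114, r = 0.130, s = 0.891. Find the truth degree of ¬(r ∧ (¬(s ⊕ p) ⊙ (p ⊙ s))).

1.000

s ⊕ p = min(1, 0.891 + 0.114) = min(1, 1.005) = 1.000
¬(s ⊕ p) = 1 − 1.000 = 0.000
p ⊙ s = max(0, 0.114 + 0.891 − 1) = max(0, 0.005) = 0.005
¬(s ⊕ p) ⊙ (p ⊙ s) = max(0, 0.000 + 0.005 − 1) = max(0, -0.995) = 0.000
r ∧ (¬(s ⊕ p) ⊙ (p ⊙ s)) = min(0.130, 0.000) = 0.000
¬(r ∧ (¬(s ⊕ p) ⊙ (p ⊙ s))) = 1 − 0.000 = 1.000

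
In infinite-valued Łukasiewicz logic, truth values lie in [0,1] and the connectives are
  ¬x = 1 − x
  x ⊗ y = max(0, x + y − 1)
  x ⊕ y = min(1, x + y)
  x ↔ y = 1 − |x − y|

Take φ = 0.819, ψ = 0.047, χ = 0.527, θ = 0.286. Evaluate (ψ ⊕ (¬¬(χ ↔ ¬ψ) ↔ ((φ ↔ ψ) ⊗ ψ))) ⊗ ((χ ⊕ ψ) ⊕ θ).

¬ψ = 1 − 0.047 = 0.953
χ ↔ ¬ψ = 1 − |0.527 − 0.953| = 1 − 0.426 = 0.574
¬(χ ↔ ¬ψ) = 1 − 0.574 = 0.426
¬¬(χ ↔ ¬ψ) = 1 − 0.426 = 0.574
φ ↔ ψ = 1 − |0.819 − 0.047| = 1 − 0.772 = 0.228
(φ ↔ ψ) ⊗ ψ = max(0, 0.228 + 0.047 − 1) = max(0, -0.725) = 0.000
¬¬(χ ↔ ¬ψ) ↔ ((φ ↔ ψ) ⊗ ψ) = 1 − |0.574 − 0.000| = 1 − 0.574 = 0.426
ψ ⊕ (¬¬(χ ↔ ¬ψ) ↔ ((φ ↔ ψ) ⊗ ψ)) = min(1, 0.047 + 0.426) = min(1, 0.473) = 0.473
χ ⊕ ψ = min(1, 0.527 + 0.047) = min(1, 0.574) = 0.574
(χ ⊕ ψ) ⊕ θ = min(1, 0.574 + 0.286) = min(1, 0.860) = 0.860
(ψ ⊕ (¬¬(χ ↔ ¬ψ) ↔ ((φ ↔ ψ) ⊗ ψ))) ⊗ ((χ ⊕ ψ) ⊕ θ) = max(0, 0.473 + 0.860 − 1) = max(0, 0.333) = 0.333

0.333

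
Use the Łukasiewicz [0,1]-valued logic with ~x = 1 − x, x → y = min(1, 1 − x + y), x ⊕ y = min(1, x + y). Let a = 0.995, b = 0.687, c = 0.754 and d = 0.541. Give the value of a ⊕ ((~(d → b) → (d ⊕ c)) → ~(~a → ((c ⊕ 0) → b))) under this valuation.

0.995

d → b = min(1, 1 − 0.541 + 0.687) = min(1, 1.146) = 1.000
~(d → b) = 1 − 1.000 = 0.000
d ⊕ c = min(1, 0.541 + 0.754) = min(1, 1.295) = 1.000
~(d → b) → (d ⊕ c) = min(1, 1 − 0.000 + 1.000) = min(1, 2.000) = 1.000
~a = 1 − 0.995 = 0.005
c ⊕ 0 = min(1, 0.754 + 0.000) = min(1, 0.754) = 0.754
(c ⊕ 0) → b = min(1, 1 − 0.754 + 0.687) = min(1, 0.933) = 0.933
~a → ((c ⊕ 0) → b) = min(1, 1 − 0.005 + 0.933) = min(1, 1.928) = 1.000
~(~a → ((c ⊕ 0) → b)) = 1 − 1.000 = 0.000
(~(d → b) → (d ⊕ c)) → ~(~a → ((c ⊕ 0) → b)) = min(1, 1 − 1.000 + 0.000) = min(1, 0.000) = 0.000
a ⊕ ((~(d → b) → (d ⊕ c)) → ~(~a → ((c ⊕ 0) → b))) = min(1, 0.995 + 0.000) = min(1, 0.995) = 0.995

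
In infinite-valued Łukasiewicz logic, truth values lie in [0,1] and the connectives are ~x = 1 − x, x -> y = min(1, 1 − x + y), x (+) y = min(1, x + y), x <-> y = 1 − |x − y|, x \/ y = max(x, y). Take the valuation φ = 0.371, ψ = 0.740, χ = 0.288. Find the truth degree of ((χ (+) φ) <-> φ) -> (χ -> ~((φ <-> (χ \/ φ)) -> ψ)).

χ (+) φ = min(1, 0.288 + 0.371) = min(1, 0.659) = 0.659
(χ (+) φ) <-> φ = 1 − |0.659 − 0.371| = 1 − 0.288 = 0.712
χ \/ φ = max(0.288, 0.371) = 0.371
φ <-> (χ \/ φ) = 1 − |0.371 − 0.371| = 1 − 0.000 = 1.000
(φ <-> (χ \/ φ)) -> ψ = min(1, 1 − 1.000 + 0.740) = min(1, 0.740) = 0.740
~((φ <-> (χ \/ φ)) -> ψ) = 1 − 0.740 = 0.260
χ -> ~((φ <-> (χ \/ φ)) -> ψ) = min(1, 1 − 0.288 + 0.260) = min(1, 0.972) = 0.972
((χ (+) φ) <-> φ) -> (χ -> ~((φ <-> (χ \/ φ)) -> ψ)) = min(1, 1 − 0.712 + 0.972) = min(1, 1.260) = 1.000

1.000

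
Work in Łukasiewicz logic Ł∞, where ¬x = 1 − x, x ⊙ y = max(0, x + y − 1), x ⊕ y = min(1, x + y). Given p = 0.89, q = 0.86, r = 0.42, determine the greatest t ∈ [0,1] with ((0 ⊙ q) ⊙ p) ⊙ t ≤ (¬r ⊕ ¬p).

0 ⊙ q = max(0, 0.00 + 0.86 − 1) = max(0, -0.14) = 0.00
(0 ⊙ q) ⊙ p = max(0, 0.00 + 0.89 − 1) = max(0, -0.11) = 0.00
So the left factor is (0 ⊙ q) ⊙ p = 0.00.
¬r = 1 − 0.42 = 0.58
¬p = 1 − 0.89 = 0.11
¬r ⊕ ¬p = min(1, 0.58 + 0.11) = min(1, 0.69) = 0.69
So the right-hand bound is ¬r ⊕ ¬p = 0.69.
The residuum of the Łukasiewicz t-norm gives the supremum: min(1, 1 − 0.00 + 0.69).
1 − 0.00 + 0.69 = 1.69, so t = min(1, 1.69) = 1.00.
Check: 0.00 ⊙ 1.00 = max(0, 0.00) = 0.00 ≤ 0.69.

1.00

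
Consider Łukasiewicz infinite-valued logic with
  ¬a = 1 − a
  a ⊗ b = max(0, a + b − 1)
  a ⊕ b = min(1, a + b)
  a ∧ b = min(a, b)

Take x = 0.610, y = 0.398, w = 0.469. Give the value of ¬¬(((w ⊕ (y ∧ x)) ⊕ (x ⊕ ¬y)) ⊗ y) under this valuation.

y ∧ x = min(0.398, 0.610) = 0.398
w ⊕ (y ∧ x) = min(1, 0.469 + 0.398) = min(1, 0.867) = 0.867
¬y = 1 − 0.398 = 0.602
x ⊕ ¬y = min(1, 0.610 + 0.602) = min(1, 1.212) = 1.000
(w ⊕ (y ∧ x)) ⊕ (x ⊕ ¬y) = min(1, 0.867 + 1.000) = min(1, 1.867) = 1.000
((w ⊕ (y ∧ x)) ⊕ (x ⊕ ¬y)) ⊗ y = max(0, 1.000 + 0.398 − 1) = max(0, 0.398) = 0.398
¬(((w ⊕ (y ∧ x)) ⊕ (x ⊕ ¬y)) ⊗ y) = 1 − 0.398 = 0.602
¬¬(((w ⊕ (y ∧ x)) ⊕ (x ⊕ ¬y)) ⊗ y) = 1 − 0.602 = 0.398

0.398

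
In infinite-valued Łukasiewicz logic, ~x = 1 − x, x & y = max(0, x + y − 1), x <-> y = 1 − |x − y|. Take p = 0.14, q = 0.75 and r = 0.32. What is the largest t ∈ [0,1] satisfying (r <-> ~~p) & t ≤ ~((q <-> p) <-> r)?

~p = 1 − 0.14 = 0.86
~~p = 1 − 0.86 = 0.14
r <-> ~~p = 1 − |0.32 − 0.14| = 1 − 0.18 = 0.82
So the left factor is r <-> ~~p = 0.82.
q <-> p = 1 − |0.75 − 0.14| = 1 − 0.61 = 0.39
(q <-> p) <-> r = 1 − |0.39 − 0.32| = 1 − 0.07 = 0.93
~((q <-> p) <-> r) = 1 − 0.93 = 0.07
So the right-hand bound is ~((q <-> p) <-> r) = 0.07.
The residuum of the Łukasiewicz t-norm gives the supremum: min(1, 1 − 0.82 + 0.07).
1 − 0.82 + 0.07 = 0.25, so t = min(1, 0.25) = 0.25.
Check: 0.82 & 0.25 = max(0, 0.07) = 0.07 ≤ 0.07.

0.25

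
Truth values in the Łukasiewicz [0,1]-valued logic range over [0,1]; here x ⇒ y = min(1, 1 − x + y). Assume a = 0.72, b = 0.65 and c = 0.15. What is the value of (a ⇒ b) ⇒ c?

0.22

a ⇒ b = min(1, 1 − 0.72 + 0.65) = min(1, 0.93) = 0.93
(a ⇒ b) ⇒ c = min(1, 1 − 0.93 + 0.15) = min(1, 0.22) = 0.22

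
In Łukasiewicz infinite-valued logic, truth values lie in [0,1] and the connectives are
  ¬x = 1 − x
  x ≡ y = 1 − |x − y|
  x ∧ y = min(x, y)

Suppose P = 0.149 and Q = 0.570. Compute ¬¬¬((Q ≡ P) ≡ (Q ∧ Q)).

Q ≡ P = 1 − |0.570 − 0.149| = 1 − 0.421 = 0.579
Q ∧ Q = min(0.570, 0.570) = 0.570
(Q ≡ P) ≡ (Q ∧ Q) = 1 − |0.579 − 0.570| = 1 − 0.009 = 0.991
¬((Q ≡ P) ≡ (Q ∧ Q)) = 1 − 0.991 = 0.009
¬¬((Q ≡ P) ≡ (Q ∧ Q)) = 1 − 0.009 = 0.991
¬¬¬((Q ≡ P) ≡ (Q ∧ Q)) = 1 − 0.991 = 0.009

0.009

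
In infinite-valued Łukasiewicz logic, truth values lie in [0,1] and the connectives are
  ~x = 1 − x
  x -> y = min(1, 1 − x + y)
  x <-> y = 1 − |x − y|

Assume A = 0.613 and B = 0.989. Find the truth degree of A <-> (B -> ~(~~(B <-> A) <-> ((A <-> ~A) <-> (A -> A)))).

B <-> A = 1 − |0.989 − 0.613| = 1 − 0.376 = 0.624
~(B <-> A) = 1 − 0.624 = 0.376
~~(B <-> A) = 1 − 0.376 = 0.624
~A = 1 − 0.613 = 0.387
A <-> ~A = 1 − |0.613 − 0.387| = 1 − 0.226 = 0.774
A -> A = min(1, 1 − 0.613 + 0.613) = min(1, 1.000) = 1.000
(A <-> ~A) <-> (A -> A) = 1 − |0.774 − 1.000| = 1 − 0.226 = 0.774
~~(B <-> A) <-> ((A <-> ~A) <-> (A -> A)) = 1 − |0.624 − 0.774| = 1 − 0.150 = 0.850
~(~~(B <-> A) <-> ((A <-> ~A) <-> (A -> A))) = 1 − 0.850 = 0.150
B -> ~(~~(B <-> A) <-> ((A <-> ~A) <-> (A -> A))) = min(1, 1 − 0.989 + 0.150) = min(1, 0.161) = 0.161
A <-> (B -> ~(~~(B <-> A) <-> ((A <-> ~A) <-> (A -> A)))) = 1 − |0.613 − 0.161| = 1 − 0.452 = 0.548

0.548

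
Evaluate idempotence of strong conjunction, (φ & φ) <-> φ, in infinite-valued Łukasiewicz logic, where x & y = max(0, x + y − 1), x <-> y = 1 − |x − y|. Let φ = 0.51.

0.51

φ & φ = max(0, 0.51 + 0.51 − 1) = max(0, 0.02) = 0.02
(φ & φ) <-> φ = 1 − |0.02 − 0.51| = 1 − 0.49 = 0.51
(The value 0.51 < 1 shows this instance is not satisfied; fails in Ł∞ since a ⊗ a = max(0, 2a−1) ≠ a in general.)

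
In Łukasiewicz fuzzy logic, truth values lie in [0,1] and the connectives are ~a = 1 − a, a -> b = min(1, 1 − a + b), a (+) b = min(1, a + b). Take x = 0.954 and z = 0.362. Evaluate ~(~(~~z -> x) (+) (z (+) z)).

0.276

~z = 1 − 0.362 = 0.638
~~z = 1 − 0.638 = 0.362
~~z -> x = min(1, 1 − 0.362 + 0.954) = min(1, 1.592) = 1.000
~(~~z -> x) = 1 − 1.000 = 0.000
z (+) z = min(1, 0.362 + 0.362) = min(1, 0.724) = 0.724
~(~~z -> x) (+) (z (+) z) = min(1, 0.000 + 0.724) = min(1, 0.724) = 0.724
~(~(~~z -> x) (+) (z (+) z)) = 1 − 0.724 = 0.276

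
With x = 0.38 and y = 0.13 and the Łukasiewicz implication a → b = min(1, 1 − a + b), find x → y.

0.75

x → y = min(1, 1 − 0.38 + 0.13) = min(1, 0.75) = 0.75
For comparison, the Gödel implication (1 if a ≤ b else b) would give 0.13.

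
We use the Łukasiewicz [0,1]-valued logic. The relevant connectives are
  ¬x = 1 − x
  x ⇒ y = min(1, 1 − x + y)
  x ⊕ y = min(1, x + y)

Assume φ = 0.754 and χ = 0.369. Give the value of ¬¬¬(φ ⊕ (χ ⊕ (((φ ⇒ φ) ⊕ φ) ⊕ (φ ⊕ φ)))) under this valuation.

0.000

φ ⇒ φ = min(1, 1 − 0.754 + 0.754) = min(1, 1.000) = 1.000
(φ ⇒ φ) ⊕ φ = min(1, 1.000 + 0.754) = min(1, 1.754) = 1.000
φ ⊕ φ = min(1, 0.754 + 0.754) = min(1, 1.508) = 1.000
((φ ⇒ φ) ⊕ φ) ⊕ (φ ⊕ φ) = min(1, 1.000 + 1.000) = min(1, 2.000) = 1.000
χ ⊕ (((φ ⇒ φ) ⊕ φ) ⊕ (φ ⊕ φ)) = min(1, 0.369 + 1.000) = min(1, 1.369) = 1.000
φ ⊕ (χ ⊕ (((φ ⇒ φ) ⊕ φ) ⊕ (φ ⊕ φ))) = min(1, 0.754 + 1.000) = min(1, 1.754) = 1.000
¬(φ ⊕ (χ ⊕ (((φ ⇒ φ) ⊕ φ) ⊕ (φ ⊕ φ)))) = 1 − 1.000 = 0.000
¬¬(φ ⊕ (χ ⊕ (((φ ⇒ φ) ⊕ φ) ⊕ (φ ⊕ φ)))) = 1 − 0.000 = 1.000
¬¬¬(φ ⊕ (χ ⊕ (((φ ⇒ φ) ⊕ φ) ⊕ (φ ⊕ φ)))) = 1 − 1.000 = 0.000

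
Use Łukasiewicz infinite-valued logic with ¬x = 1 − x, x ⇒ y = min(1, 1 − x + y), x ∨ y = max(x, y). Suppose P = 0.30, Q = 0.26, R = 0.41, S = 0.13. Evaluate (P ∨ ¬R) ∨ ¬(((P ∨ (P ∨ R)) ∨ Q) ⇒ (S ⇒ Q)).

0.59

¬R = 1 − 0.41 = 0.59
P ∨ ¬R = max(0.30, 0.59) = 0.59
P ∨ R = max(0.30, 0.41) = 0.41
P ∨ (P ∨ R) = max(0.30, 0.41) = 0.41
(P ∨ (P ∨ R)) ∨ Q = max(0.41, 0.26) = 0.41
S ⇒ Q = min(1, 1 − 0.13 + 0.26) = min(1, 1.13) = 1.00
((P ∨ (P ∨ R)) ∨ Q) ⇒ (S ⇒ Q) = min(1, 1 − 0.41 + 1.00) = min(1, 1.59) = 1.00
¬(((P ∨ (P ∨ R)) ∨ Q) ⇒ (S ⇒ Q)) = 1 − 1.00 = 0.00
(P ∨ ¬R) ∨ ¬(((P ∨ (P ∨ R)) ∨ Q) ⇒ (S ⇒ Q)) = max(0.59, 0.00) = 0.59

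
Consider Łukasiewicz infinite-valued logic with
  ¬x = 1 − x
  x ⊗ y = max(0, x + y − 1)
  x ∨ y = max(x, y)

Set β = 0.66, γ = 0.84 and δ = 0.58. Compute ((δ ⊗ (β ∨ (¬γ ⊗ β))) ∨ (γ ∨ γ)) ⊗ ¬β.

0.18

¬γ = 1 − 0.84 = 0.16
¬γ ⊗ β = max(0, 0.16 + 0.66 − 1) = max(0, -0.18) = 0.00
β ∨ (¬γ ⊗ β) = max(0.66, 0.00) = 0.66
δ ⊗ (β ∨ (¬γ ⊗ β)) = max(0, 0.58 + 0.66 − 1) = max(0, 0.24) = 0.24
γ ∨ γ = max(0.84, 0.84) = 0.84
(δ ⊗ (β ∨ (¬γ ⊗ β))) ∨ (γ ∨ γ) = max(0.24, 0.84) = 0.84
¬β = 1 − 0.66 = 0.34
((δ ⊗ (β ∨ (¬γ ⊗ β))) ∨ (γ ∨ γ)) ⊗ ¬β = max(0, 0.84 + 0.34 − 1) = max(0, 0.18) = 0.18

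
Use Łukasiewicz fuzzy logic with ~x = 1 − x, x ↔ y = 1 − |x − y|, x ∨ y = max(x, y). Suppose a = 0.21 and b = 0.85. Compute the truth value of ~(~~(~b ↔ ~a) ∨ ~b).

0.64

~b = 1 − 0.85 = 0.15
~a = 1 − 0.21 = 0.79
~b ↔ ~a = 1 − |0.15 − 0.79| = 1 − 0.64 = 0.36
~(~b ↔ ~a) = 1 − 0.36 = 0.64
~~(~b ↔ ~a) = 1 − 0.64 = 0.36
~~(~b ↔ ~a) ∨ ~b = max(0.36, 0.15) = 0.36
~(~~(~b ↔ ~a) ∨ ~b) = 1 − 0.36 = 0.64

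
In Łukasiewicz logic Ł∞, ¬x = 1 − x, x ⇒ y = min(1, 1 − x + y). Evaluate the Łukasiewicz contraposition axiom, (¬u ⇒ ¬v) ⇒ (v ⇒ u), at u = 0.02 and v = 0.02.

1.00

¬u = 1 − 0.02 = 0.98
¬v = 1 − 0.02 = 0.98
¬u ⇒ ¬v = min(1, 1 − 0.98 + 0.98) = min(1, 1.00) = 1.00
v ⇒ u = min(1, 1 − 0.02 + 0.02) = min(1, 1.00) = 1.00
(¬u ⇒ ¬v) ⇒ (v ⇒ u) = min(1, 1 − 1.00 + 1.00) = min(1, 1.00) = 1.00
(As expected: an axiom of Ł∞, always 1.)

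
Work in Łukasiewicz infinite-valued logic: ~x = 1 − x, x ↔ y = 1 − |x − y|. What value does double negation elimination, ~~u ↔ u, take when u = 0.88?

~u = 1 − 0.88 = 0.12
~~u = 1 − 0.12 = 0.88
~~u ↔ u = 1 − |0.88 − 0.88| = 1 − 0.00 = 1.00
(As expected: always 1 in Ł∞ since negation is involutive.)

1.00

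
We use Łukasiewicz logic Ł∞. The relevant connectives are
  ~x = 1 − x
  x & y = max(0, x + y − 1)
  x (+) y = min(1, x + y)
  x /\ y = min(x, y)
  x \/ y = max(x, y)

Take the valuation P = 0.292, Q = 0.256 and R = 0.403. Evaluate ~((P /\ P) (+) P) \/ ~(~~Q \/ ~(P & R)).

P /\ P = min(0.292, 0.292) = 0.292
(P /\ P) (+) P = min(1, 0.292 + 0.292) = min(1, 0.584) = 0.584
~((P /\ P) (+) P) = 1 − 0.584 = 0.416
~Q = 1 − 0.256 = 0.744
~~Q = 1 − 0.744 = 0.256
P & R = max(0, 0.292 + 0.403 − 1) = max(0, -0.305) = 0.000
~(P & R) = 1 − 0.000 = 1.000
~~Q \/ ~(P & R) = max(0.256, 1.000) = 1.000
~(~~Q \/ ~(P & R)) = 1 − 1.000 = 0.000
~((P /\ P) (+) P) \/ ~(~~Q \/ ~(P & R)) = max(0.416, 0.000) = 0.416

0.416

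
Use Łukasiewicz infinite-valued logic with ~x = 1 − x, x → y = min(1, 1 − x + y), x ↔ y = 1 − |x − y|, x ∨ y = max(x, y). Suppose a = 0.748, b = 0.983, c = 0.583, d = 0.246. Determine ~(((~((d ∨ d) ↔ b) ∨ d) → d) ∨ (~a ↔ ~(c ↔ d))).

d ∨ d = max(0.246, 0.246) = 0.246
(d ∨ d) ↔ b = 1 − |0.246 − 0.983| = 1 − 0.737 = 0.263
~((d ∨ d) ↔ b) = 1 − 0.263 = 0.737
~((d ∨ d) ↔ b) ∨ d = max(0.737, 0.246) = 0.737
(~((d ∨ d) ↔ b) ∨ d) → d = min(1, 1 − 0.737 + 0.246) = min(1, 0.509) = 0.509
~a = 1 − 0.748 = 0.252
c ↔ d = 1 − |0.583 − 0.246| = 1 − 0.337 = 0.663
~(c ↔ d) = 1 − 0.663 = 0.337
~a ↔ ~(c ↔ d) = 1 − |0.252 − 0.337| = 1 − 0.085 = 0.915
((~((d ∨ d) ↔ b) ∨ d) → d) ∨ (~a ↔ ~(c ↔ d)) = max(0.509, 0.915) = 0.915
~(((~((d ∨ d) ↔ b) ∨ d) → d) ∨ (~a ↔ ~(c ↔ d))) = 1 − 0.915 = 0.085

0.085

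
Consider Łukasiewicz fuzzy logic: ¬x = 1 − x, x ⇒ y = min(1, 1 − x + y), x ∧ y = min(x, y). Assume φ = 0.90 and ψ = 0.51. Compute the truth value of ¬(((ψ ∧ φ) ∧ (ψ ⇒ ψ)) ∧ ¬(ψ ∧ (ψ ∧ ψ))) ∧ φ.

0.51

ψ ∧ φ = min(0.51, 0.90) = 0.51
ψ ⇒ ψ = min(1, 1 − 0.51 + 0.51) = min(1, 1.00) = 1.00
(ψ ∧ φ) ∧ (ψ ⇒ ψ) = min(0.51, 1.00) = 0.51
ψ ∧ ψ = min(0.51, 0.51) = 0.51
ψ ∧ (ψ ∧ ψ) = min(0.51, 0.51) = 0.51
¬(ψ ∧ (ψ ∧ ψ)) = 1 − 0.51 = 0.49
((ψ ∧ φ) ∧ (ψ ⇒ ψ)) ∧ ¬(ψ ∧ (ψ ∧ ψ)) = min(0.51, 0.49) = 0.49
¬(((ψ ∧ φ) ∧ (ψ ⇒ ψ)) ∧ ¬(ψ ∧ (ψ ∧ ψ))) = 1 − 0.49 = 0.51
¬(((ψ ∧ φ) ∧ (ψ ⇒ ψ)) ∧ ¬(ψ ∧ (ψ ∧ ψ))) ∧ φ = min(0.51, 0.90) = 0.51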